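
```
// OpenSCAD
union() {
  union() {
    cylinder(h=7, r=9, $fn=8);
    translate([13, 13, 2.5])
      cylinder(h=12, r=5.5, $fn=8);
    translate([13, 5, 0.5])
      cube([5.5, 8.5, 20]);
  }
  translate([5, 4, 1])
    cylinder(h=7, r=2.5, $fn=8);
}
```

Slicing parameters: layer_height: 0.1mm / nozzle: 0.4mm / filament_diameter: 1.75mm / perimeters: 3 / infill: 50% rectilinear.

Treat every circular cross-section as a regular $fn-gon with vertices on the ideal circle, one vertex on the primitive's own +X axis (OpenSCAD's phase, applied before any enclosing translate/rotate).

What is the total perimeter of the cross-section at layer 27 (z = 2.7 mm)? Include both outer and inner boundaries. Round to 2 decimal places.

At z = 2.7 mm: the r=9 cylinder contributes a regular 8-gon of circumradius 9 (perimeter = 2·8·9.000·sin(180°/8) = 55.11 mm); the r=5.5 cylinder at (13, 13) gives a regular 8-gon of circumradius 5.5 (constant along its height) (perimeter = 2·8·5.500·sin(180°/8) = 33.68 mm); the cube at (13, 5) is present — its section is the full 5.5×8.5 rectangle (perimeter 28.00 mm); Merging all regions: the regions partially overlap (shared area 24.09 mm²), so the edge portions inside another operand are dropped and the merged outline is re-measured after clipping — boundary = 96.53 mm; the r=2.5 cylinder at (5, 4) gives a regular 8-gon of circumradius 2.5 (constant along its height) (perimeter = 2·8·2.500·sin(180°/8) = 15.31 mm); Taking the union: the regions partially overlap (shared area 17.38 mm²), so the edge portions inside another operand are dropped and the merged outline is re-measured after clipping — boundary = 96.65 mm. Overall, the cross-section has 2 separate islands. Total boundary length (outer) = 96.65 mm.

96.65 mm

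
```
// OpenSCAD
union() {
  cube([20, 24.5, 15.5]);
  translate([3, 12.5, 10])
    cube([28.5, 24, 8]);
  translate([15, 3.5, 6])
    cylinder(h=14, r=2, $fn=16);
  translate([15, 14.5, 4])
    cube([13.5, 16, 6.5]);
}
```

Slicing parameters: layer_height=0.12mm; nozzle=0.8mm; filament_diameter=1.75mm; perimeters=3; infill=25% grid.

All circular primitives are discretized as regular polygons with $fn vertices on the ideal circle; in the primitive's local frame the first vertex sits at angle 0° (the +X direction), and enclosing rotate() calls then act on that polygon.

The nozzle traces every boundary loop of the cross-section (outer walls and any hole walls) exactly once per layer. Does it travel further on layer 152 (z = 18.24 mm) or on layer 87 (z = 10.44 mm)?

Layer 152 (z = 18.24): the cube is not intersected at this z (z outside [0, 15.5]); the cube at (3, 12.5) is not intersected at this z (z outside [10, 18]); the r=2 cylinder at (15, 3.5) gives a regular 16-gon of circumradius 2 (constant along its height) (perimeter = 2·16·2.000·sin(180°/16) = 12.49 mm); the cube at (15, 14.5) is absent (z outside [4, 10.5]); Merging all regions: only the r=2 cylinder at (15, 3.5) is present, so the union is just that shape — boundary = 12.49 mm. So its perimeter = 12.49 mm. Layer 87 (z = 10.44): the cube is present — its section is the full 20×24.5 rectangle (perimeter 89.00 mm); the cube at (3, 12.5) is present — its section is the full 28.5×24 rectangle (perimeter 105.00 mm); the cylinder at (15, 3.5): section is a regular 16-gon, circumradius r=2 (perimeter = 2·16·2.000·sin(180°/16) = 12.49 mm); the cube at (15, 14.5) (footprint 13.5×16) is included at this height (perimeter 59.00 mm); Combining (union): the regions partially overlap (shared area 432.25 mm²), so the edge portions inside another operand are dropped and the merged outline is re-measured after clipping — boundary = 136.00 mm. So its perimeter = 136.00 mm. Layer 87 is larger (136.00 vs 12.49 mm).

layer 87 (z = 10.44 mm)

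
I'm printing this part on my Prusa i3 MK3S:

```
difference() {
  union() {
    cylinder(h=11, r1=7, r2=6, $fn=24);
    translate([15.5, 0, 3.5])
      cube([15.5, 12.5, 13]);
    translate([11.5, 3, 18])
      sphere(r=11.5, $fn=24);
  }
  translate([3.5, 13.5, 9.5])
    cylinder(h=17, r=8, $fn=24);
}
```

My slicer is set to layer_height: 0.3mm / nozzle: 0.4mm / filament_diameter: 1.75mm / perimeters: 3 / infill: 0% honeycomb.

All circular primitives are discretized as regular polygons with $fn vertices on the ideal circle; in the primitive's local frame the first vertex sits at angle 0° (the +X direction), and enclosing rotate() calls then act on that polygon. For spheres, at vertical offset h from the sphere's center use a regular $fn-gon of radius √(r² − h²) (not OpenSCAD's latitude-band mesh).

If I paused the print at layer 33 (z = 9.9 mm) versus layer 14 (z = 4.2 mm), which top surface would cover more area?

Layer 33 (z = 9.9): the cone: at t=0.900 of its height the radius interpolates to r₁+(r₂−r₁)t = 6.100, giving a regular 24-gon of that circumradius (area = (24/2)·6.100²·sin(360°/24) = 115.57 mm²); the cube at (15.5, 0) (footprint 15.5×12.5) is included at this height (area 193.75 mm²); the r=11.5 sphere at (11.5, 3) contributes a regular 24-gon of circumradius √(11.5²−8.1²) = 8.163 (area = (24/2)·8.163²·sin(360°/24) = 206.97 mm²); Combining (union): the regions partially overlap — summed areas 516.29 mm² minus the doubly-counted overlap 44.31 mm² gives 471.98 mm² — area = 471.98 mm²; the r=8 cylinder at (3.5, 13.5) gives a regular 24-gon of circumradius 8 (constant along its height) (area = (24/2)·8.000²·sin(360°/24) = 198.77 mm²); Subtracting the remaining from the first: starting from the result so far (471.98 mm²), the r=8 cylinder at (3.5, 13.5) partially overlaps it — only the 17.93 mm² overlap (of its 198.77 mm²) is removed, clipping the outline — area = 454.05 mm². So its area = 454.05 mm². Layer 14 (z = 4.2): the cone: at t=0.382 of its height the radius interpolates to r₁+(r₂−r₁)t = 6.618, giving a regular 24-gon of that circumradius (area = (24/2)·6.618²·sin(360°/24) = 136.04 mm²); the 15.5×12.5 cube at (15.5, 0) contributes its full rectangle (area 193.75 mm²); the sphere at (11.5, 3) is not intersected at this z (|z−center|=13.800 > r=11.5); Merging all regions: the 2 present regions are separate (no shared area or edge), so areas and boundary lengths simply add and each stays a separate island — area = 329.79 mm²; the cylinder at (3.5, 13.5) is not intersected at this z (z outside [9.5, 26.5]); After the difference (first − rest): none of the subtracted shapes is present at this height, so that combined region is unchanged — area = 329.79 mm². So its area = 329.79 mm². Layer 33 is larger (454.05 vs 329.79 mm²).

layer 33 (z = 9.9 mm)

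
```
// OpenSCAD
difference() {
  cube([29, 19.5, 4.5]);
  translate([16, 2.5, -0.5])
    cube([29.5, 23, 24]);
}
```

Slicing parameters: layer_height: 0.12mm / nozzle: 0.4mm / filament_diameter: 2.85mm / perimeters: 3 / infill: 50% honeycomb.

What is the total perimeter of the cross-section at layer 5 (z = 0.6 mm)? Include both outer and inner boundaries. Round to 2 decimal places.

At z = 0.6 mm: the 29×19.5 cube contributes its full rectangle (perimeter 97.00 mm); the cube at (16, 2.5) is present — its section is the full 29.5×23 rectangle (perimeter 105.00 mm); Subtracting the remaining from the first: starting from the 29×19.5 cube, the 29.5×23 cube at (16, 2.5) partially overlaps it — only the 221.00 mm² overlap (of its 678.50 mm²) is removed, clipping the outline — boundary = 97.00 mm. Overall, the cross-section is a single solid region. Total boundary length (outer) = 97.00 mm.

97.00 mm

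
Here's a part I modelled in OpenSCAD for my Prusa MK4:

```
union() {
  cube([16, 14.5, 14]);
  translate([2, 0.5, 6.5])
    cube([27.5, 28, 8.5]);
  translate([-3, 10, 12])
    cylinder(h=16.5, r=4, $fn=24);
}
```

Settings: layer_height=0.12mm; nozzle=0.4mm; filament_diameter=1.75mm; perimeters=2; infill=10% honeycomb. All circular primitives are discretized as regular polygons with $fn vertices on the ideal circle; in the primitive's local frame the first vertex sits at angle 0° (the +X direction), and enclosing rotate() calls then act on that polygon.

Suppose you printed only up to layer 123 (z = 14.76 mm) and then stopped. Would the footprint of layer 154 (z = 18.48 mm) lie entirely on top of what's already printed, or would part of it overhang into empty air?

Compare the two slices. At z = 14.76: the cube is not intersected at this z (z outside [0, 14]); the 27.5×28 cube at (2, 0.5) contributes its full rectangle (area 770.00 mm²); the cylinder at (-3, 10): section is a regular 24-gon, circumradius r=4 (area = (24/2)·4.000²·sin(360°/24) = 49.69 mm²); Merging all regions: the 2 present regions are separate (no shared area or edge), so areas and boundary lengths simply add and each stays a separate island — area = 819.69 mm². At z = 18.48: the cube does not reach this height (z outside [0, 14]); the cube at (2, 0.5) does not reach this height (z outside [6.5, 15]); the r=4 cylinder at (-3, 10) contributes a regular 24-gon of circumradius 4 (area = (24/2)·4.000²·sin(360°/24) = 49.69 mm²); Combining (union): only the r=4 cylinder at (-3, 10) is present, so the union is just that shape — area = 49.69 mm². Checking containment: the cross-section at z = 18.48 is a subset of the cross-section at z = 14.76.

entirely on top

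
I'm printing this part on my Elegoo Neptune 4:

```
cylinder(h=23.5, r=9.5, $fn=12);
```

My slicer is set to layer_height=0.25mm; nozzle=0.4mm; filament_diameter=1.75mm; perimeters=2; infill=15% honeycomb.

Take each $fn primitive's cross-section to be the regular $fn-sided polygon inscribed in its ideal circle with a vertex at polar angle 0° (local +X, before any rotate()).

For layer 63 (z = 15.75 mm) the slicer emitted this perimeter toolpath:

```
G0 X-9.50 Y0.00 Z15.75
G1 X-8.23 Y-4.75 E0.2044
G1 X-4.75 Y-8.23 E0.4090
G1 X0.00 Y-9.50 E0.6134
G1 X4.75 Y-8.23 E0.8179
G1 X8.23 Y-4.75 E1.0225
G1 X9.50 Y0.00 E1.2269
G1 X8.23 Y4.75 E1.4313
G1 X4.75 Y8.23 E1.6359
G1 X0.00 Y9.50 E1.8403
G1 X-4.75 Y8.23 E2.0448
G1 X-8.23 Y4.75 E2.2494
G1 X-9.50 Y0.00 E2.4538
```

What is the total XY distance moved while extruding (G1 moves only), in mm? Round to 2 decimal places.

59.02 mm

Sum the Euclidean lengths of each G1 segment: total = 59.02 mm.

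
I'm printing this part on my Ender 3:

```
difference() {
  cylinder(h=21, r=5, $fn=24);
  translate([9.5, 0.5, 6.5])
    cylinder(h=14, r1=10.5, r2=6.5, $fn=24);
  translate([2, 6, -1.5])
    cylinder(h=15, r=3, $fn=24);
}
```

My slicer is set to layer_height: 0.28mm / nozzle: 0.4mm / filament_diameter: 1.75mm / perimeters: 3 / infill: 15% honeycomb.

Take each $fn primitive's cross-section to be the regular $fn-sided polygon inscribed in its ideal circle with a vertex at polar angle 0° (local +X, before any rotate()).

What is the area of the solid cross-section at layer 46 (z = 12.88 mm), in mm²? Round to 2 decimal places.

At z = 12.88 mm: the r=5 cylinder contributes a regular 24-gon of circumradius 5 (area = (24/2)·5.000²·sin(360°/24) = 77.65 mm²); the cone at (9.5, 0.5) (r1=10.5→r2=6.5) has section circumradius 8.677 here — a regular 24-gon (area = (24/2)·8.677²·sin(360°/24) = 233.85 mm²); the r=3 cylinder at (2, 6) contributes a regular 24-gon of circumradius 3 (area = (24/2)·3.000²·sin(360°/24) = 27.95 mm²); After the difference (first − rest): starting from the r=5 cylinder (77.65 mm²), the cone at (9.5, 0.5) partially overlaps it — only the 25.83 mm² overlap (of its 233.85 mm²) is removed, clipping the outline; the r=3 cylinder at (2, 6) partially overlaps it — only the 3.02 mm² overlap (of its 27.95 mm²) is removed, clipping the outline — area = 48.79 mm². Overall, the cross-section is a single solid region. Net area = 48.79 mm².

48.79 mm²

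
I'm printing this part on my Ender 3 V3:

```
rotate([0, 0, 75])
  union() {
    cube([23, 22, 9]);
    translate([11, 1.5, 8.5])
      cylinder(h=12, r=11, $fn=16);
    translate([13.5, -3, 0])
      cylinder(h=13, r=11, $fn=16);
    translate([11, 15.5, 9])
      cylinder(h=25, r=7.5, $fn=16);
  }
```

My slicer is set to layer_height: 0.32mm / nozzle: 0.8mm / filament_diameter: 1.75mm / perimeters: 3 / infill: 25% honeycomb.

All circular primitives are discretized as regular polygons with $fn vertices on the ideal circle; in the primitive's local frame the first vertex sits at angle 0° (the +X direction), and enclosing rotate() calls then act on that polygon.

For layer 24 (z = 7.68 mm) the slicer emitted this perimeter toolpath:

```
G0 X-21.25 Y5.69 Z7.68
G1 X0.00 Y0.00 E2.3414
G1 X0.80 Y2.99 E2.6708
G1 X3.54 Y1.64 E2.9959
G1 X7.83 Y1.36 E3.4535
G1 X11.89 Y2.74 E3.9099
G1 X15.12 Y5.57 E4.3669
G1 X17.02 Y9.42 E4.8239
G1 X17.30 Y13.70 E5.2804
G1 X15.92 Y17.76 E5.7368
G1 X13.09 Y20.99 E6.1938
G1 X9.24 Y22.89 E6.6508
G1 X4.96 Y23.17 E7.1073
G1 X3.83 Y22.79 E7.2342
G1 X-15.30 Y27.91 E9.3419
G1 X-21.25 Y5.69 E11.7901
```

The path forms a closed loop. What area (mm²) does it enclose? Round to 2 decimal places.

756.80 mm²

Apply the shoelace formula to the sequence of (X, Y) vertices; enclosed area = 756.80 mm².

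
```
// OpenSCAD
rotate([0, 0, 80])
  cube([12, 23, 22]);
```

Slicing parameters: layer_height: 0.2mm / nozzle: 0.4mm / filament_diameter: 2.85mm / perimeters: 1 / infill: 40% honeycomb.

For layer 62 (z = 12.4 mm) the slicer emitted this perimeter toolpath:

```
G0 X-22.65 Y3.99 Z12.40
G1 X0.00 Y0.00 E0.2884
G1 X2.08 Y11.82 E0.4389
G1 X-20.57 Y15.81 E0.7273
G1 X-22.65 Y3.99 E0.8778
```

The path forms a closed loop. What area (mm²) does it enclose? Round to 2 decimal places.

Apply the shoelace formula to the sequence of (X, Y) vertices; enclosed area = 276.02 mm².

276.02 mm²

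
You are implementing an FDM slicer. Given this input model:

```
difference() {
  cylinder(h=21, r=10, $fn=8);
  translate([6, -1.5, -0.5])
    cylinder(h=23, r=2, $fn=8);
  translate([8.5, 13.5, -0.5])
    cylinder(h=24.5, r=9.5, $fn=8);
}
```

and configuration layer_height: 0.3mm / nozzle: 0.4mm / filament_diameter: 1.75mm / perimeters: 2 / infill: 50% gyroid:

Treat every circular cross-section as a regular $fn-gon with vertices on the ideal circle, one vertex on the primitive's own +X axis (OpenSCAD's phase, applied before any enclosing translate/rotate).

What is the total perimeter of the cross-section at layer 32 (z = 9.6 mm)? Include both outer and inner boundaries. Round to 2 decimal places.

At z = 9.6 mm: the cylinder: section is a regular 8-gon, circumradius r=10 (perimeter = 2·8·10.000·sin(180°/8) = 61.23 mm); the cylinder at (6, -1.5): section is a regular 8-gon, circumradius r=2 (perimeter = 2·8·2.000·sin(180°/8) = 12.25 mm); the r=9.5 cylinder at (8.5, 13.5) contributes a regular 8-gon of circumradius 9.5 (perimeter = 2·8·9.500·sin(180°/8) = 58.17 mm); After the difference (first − rest): starting from the r=10 cylinder, the r=2 cylinder at (6, -1.5) lies wholly inside it (removes its full 11.31 mm² and its 12.25 mm outline becomes a hole wall); the r=9.5 cylinder at (8.5, 13.5) partially overlaps it — only the 16.18 mm² overlap (of its 255.27 mm²) is removed, clipping the outline — boundary (outer + 1 inner loop) = 73.48 mm. Overall, the cross-section is one region with 1 hole. Total boundary length (outer + inner) = 73.48 mm.

73.48 mm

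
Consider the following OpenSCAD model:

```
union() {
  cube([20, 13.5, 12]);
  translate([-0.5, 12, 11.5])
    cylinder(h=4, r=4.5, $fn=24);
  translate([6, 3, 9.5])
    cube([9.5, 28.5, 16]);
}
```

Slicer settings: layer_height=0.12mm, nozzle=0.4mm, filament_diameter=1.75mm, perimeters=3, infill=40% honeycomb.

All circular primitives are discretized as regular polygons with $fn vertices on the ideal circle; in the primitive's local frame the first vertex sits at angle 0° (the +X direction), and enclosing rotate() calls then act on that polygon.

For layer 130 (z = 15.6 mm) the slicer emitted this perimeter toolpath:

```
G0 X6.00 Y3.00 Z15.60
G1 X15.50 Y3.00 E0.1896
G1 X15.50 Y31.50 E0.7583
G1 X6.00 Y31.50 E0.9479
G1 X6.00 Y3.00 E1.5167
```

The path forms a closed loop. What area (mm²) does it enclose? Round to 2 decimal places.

270.75 mm²

Apply the shoelace formula to the sequence of (X, Y) vertices; enclosed area = 270.75 mm².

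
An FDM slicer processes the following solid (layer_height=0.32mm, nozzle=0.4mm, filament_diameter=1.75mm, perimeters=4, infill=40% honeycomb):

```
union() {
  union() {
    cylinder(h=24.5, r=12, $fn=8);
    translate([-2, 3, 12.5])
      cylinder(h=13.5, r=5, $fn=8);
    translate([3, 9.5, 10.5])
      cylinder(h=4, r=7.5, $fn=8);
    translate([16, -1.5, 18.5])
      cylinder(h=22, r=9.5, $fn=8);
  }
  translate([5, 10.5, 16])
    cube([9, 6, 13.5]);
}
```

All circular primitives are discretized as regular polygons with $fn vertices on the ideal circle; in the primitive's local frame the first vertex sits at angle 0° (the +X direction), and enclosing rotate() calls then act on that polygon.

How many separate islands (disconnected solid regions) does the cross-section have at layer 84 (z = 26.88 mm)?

At z = 26.88 mm: the cylinder is absent (z outside [0, 24.5]); the cylinder at (-2, 3) does not reach this height (z outside [12.5, 26]); the cylinder at (3, 9.5) does not reach this height (z outside [10.5, 14.5]); the r=9.5 cylinder at (16, -1.5) contributes a regular 8-gon of circumradius 9.5; Taking the union: only the r=9.5 cylinder at (16, -1.5) is present, so the union is just that shape — 1 connected region; the 9×6 cube at (5, 10.5) contributes its full rectangle; Taking the union: the 2 present regions are separate (no shared area or edge), so areas and boundary lengths simply add and each stays a separate island — 2 connected regions. Overall, the cross-section has 2 separate islands. Island count = 2.

2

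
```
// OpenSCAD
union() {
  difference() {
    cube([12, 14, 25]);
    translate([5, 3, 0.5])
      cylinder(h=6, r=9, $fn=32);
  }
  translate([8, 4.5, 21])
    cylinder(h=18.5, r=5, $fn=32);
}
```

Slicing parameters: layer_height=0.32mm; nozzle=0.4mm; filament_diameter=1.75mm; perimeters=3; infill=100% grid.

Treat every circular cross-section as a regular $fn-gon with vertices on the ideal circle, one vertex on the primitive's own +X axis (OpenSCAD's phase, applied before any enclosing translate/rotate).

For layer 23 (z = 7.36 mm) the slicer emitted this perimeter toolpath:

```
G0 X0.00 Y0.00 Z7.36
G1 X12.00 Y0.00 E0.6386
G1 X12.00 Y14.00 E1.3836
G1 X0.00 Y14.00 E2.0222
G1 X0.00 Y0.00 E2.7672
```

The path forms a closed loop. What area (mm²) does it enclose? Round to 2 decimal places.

168.00 mm²

Apply the shoelace formula to the sequence of (X, Y) vertices; enclosed area = 168.00 mm².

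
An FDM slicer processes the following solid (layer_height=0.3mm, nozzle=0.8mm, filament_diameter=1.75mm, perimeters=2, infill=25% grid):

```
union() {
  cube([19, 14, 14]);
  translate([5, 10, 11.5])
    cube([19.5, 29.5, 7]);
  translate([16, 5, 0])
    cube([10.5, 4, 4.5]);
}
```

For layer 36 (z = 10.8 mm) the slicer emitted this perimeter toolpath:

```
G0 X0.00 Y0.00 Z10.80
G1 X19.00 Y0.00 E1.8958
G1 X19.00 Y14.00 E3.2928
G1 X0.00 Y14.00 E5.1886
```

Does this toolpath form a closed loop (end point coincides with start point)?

no

Start point (G0): (0.00, 0.00). End point (last G1): the path does not return to the start — open.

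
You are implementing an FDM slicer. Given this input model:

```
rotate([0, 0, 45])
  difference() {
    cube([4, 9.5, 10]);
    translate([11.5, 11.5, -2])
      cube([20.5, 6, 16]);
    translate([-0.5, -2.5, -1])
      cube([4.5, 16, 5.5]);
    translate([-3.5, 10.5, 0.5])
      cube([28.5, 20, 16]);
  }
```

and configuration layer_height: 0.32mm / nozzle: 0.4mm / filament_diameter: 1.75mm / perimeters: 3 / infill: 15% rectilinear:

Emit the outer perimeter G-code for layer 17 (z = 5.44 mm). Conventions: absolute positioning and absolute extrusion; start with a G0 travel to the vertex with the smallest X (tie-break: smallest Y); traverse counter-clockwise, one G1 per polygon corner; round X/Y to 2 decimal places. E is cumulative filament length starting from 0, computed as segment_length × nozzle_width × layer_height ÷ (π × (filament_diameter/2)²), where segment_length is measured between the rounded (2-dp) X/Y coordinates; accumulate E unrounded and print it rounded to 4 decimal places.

At z = 5.44 mm: the cube (footprint 4×9.5) is included at this height; the 20.5×6 cube at (11.5, 11.5) contributes its full rectangle; the cube at (-0.5, -2.5) does not reach this height (z outside [-1, 4.5]); the 28.5×20 cube at (-3.5, 10.5) contributes its full rectangle; After the difference (first − rest): starting from the 4×9.5 cube, the 20.5×6 cube at (11.5, 11.5) misses the remaining region (no effect); the 28.5×20 cube at (-3.5, 10.5) misses the remaining region (no effect) — 1 connected region; (rotated 45° about Z; rotation is an isometry so areas/perimeters/island counts are preserved). The outline is a single polygon with 4 vertices. Extrusion per mm of travel: 0.4 × 0.32 / (π × 0.875²) = 0.053216. Accumulating E over each segment gives final E = 1.4374.

G0 X-6.72 Y6.72 Z5.44
G1 X0.00 Y0.00 E0.5057
G1 X2.83 Y2.83 E0.7187
G1 X-3.89 Y9.55 E1.2245
G1 X-6.72 Y6.72 E1.4374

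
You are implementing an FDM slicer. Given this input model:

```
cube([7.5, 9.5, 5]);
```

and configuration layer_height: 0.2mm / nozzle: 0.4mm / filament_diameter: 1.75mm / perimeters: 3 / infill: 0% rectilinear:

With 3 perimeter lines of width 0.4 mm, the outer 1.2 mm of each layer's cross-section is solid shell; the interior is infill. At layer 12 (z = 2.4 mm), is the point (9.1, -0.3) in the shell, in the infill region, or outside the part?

outside

At z = 2.4 mm: the cube is present — its section is the full 7.5×9.5 rectangle. Overall, the cross-section is a single solid region. The nearest boundary edge runs (0.00, 0.00)→(7.50, 0.00); distance from the point to it = 1.63 mm. The point is not inside any of the regions above, so it lies outside the cross-section (1.63 mm from the nearest boundary).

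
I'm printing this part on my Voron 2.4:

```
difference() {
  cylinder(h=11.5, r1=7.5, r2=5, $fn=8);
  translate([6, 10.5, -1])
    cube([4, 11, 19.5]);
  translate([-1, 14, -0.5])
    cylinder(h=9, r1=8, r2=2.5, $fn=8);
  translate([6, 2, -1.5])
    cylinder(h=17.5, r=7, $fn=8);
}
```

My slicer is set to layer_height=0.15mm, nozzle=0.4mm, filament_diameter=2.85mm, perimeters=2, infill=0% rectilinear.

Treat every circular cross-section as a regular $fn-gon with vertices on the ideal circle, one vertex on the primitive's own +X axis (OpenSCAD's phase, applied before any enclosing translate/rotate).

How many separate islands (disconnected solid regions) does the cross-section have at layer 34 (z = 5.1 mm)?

At z = 5.1 mm: the cone contributes a regular 8-gon of circumradius 6.391 (interpolated between r1=7.5 and r2=5 at t=0.443); the cube at (6, 10.5) is present — its section is the full 4×11 rectangle; the cone at (-1, 14) contributes a regular 8-gon of circumradius 4.578 (interpolated between r1=8 and r2=2.5 at t=0.622); the r=7 cylinder at (6, 2) contributes a regular 8-gon of circumradius 7; Taking the first minus the rest: starting from the cone, the 4×11 cube at (6, 10.5) misses the remaining region (no effect); the cone at (-1, 14) misses the remaining region (no effect); the r=7 cylinder at (6, 2) partially overlaps it — only the 49.33 mm² overlap (of its 138.59 mm²) is removed, clipping the outline — 1 connected region. Overall, the cross-section is a single solid region. Island count = 1.

1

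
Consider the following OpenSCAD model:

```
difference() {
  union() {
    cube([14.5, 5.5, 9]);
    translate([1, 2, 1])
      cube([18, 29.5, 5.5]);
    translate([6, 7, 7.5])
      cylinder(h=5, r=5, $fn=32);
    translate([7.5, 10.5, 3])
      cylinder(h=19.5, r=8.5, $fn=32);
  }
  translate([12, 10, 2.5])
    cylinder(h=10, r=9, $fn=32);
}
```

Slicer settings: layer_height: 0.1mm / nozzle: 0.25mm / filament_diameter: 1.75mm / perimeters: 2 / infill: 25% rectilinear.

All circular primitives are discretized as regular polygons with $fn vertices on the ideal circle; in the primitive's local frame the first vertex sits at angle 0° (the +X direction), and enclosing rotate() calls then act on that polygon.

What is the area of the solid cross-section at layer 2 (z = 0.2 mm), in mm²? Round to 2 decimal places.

At z = 0.2 mm: the cube is present — its section is the full 14.5×5.5 rectangle (area 79.75 mm²); the cube at (1, 2) is absent (z outside [1, 6.5]); the cylinder at (6, 7) does not reach this height (z outside [7.5, 12.5]); the cylinder at (7.5, 10.5) is not intersected at this z (z outside [3, 22.5]); Combining (union): only the 14.5×5.5 cube is present, so the union is just that shape — area = 79.75 mm²; the cylinder at (12, 10) is absent (z outside [2.5, 12.5]); After the difference (first − rest): none of the subtracted shapes is present at this height, so the result so far is unchanged — area = 79.75 mm². Overall, the cross-section is a single solid region. Net area = 79.75 mm².

79.75 mm²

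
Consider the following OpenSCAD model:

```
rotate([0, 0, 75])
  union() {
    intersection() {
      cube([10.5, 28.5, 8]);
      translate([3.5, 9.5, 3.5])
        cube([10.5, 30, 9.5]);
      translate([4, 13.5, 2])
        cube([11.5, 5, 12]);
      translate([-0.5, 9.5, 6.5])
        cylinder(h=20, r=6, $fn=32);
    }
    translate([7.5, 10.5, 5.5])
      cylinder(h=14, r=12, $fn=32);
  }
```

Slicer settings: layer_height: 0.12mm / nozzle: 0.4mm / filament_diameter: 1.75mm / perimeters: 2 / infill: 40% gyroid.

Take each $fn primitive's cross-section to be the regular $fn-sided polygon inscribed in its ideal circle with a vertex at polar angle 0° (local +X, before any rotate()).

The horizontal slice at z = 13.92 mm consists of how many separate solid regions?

1

At z = 13.92 mm: the cube is absent (z outside [0, 8]); the cube at (3.5, 9.5) does not reach this height (z outside [3.5, 13]); the 11.5×5 cube at (4, 13.5) contributes its full rectangle; the r=6 cylinder at (-0.5, 9.5) gives a regular 32-gon of circumradius 6 (constant along its height); Taking the intersection: at least one operand is absent at this height, so nothing remains; the r=12 cylinder at (7.5, 10.5) gives a regular 32-gon of circumradius 12 (constant along its height); Combining (union): only the r=12 cylinder at (7.5, 10.5) is present, so the union is just that shape — 1 connected region; (rotated 75° about Z; rotation is an isometry so areas/perimeters/island counts are preserved). The result has 1 disconnected region.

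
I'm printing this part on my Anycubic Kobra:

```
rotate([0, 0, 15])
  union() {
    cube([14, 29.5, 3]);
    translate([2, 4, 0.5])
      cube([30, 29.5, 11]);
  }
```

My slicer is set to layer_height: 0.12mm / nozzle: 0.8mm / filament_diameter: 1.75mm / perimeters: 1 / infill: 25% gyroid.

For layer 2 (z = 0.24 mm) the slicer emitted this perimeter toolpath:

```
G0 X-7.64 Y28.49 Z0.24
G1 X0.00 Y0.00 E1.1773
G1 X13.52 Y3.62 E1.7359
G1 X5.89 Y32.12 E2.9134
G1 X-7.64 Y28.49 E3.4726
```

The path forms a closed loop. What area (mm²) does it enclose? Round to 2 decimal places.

Apply the shoelace formula to the sequence of (X, Y) vertices; enclosed area = 413.07 mm².

413.07 mm²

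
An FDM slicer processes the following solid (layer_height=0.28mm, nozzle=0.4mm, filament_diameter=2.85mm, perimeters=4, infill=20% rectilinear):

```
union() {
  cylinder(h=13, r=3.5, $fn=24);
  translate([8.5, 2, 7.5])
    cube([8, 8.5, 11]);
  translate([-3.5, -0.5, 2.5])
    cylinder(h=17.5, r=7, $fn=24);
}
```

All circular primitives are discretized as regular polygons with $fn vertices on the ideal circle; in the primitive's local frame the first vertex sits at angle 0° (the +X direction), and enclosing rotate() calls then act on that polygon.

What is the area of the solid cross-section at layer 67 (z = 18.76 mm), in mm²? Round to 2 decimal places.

At z = 18.76 mm: the cylinder is absent (z outside [0, 13]); the cube at (8.5, 2) is absent (z outside [7.5, 18.5]); the r=7 cylinder at (-3.5, -0.5) contributes a regular 24-gon of circumradius 7 (area = (24/2)·7.000²·sin(360°/24) = 152.19 mm²); Merging all regions: only the r=7 cylinder at (-3.5, -0.5) is present, so the union is just that shape — area = 152.19 mm². Overall, the cross-section is a single solid region. Net area = 152.19 mm².

152.19 mm²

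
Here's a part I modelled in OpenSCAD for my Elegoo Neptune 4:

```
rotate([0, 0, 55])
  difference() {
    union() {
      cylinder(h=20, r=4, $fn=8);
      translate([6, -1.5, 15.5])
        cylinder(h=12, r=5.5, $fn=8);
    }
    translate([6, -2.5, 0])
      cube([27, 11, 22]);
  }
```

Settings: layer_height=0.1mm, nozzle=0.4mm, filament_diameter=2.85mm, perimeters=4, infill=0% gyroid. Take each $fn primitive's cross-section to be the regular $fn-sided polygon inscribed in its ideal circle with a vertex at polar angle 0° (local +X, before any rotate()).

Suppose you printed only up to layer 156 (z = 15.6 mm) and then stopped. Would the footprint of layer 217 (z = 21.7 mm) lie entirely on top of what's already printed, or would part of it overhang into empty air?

entirely on top

Compare the two slices. At z = 15.6: the r=4 cylinder gives a regular 8-gon of circumradius 4 (constant along its height) (area = (8/2)·4.000²·sin(360°/8) = 45.25 mm²); the cylinder at (6, -1.5): section is a regular 8-gon, circumradius r=5.5 (area = (8/2)·5.500²·sin(360°/8) = 85.56 mm²); Taking the union: the regions partially overlap — summed areas 130.81 mm² minus the doubly-counted overlap 12.63 mm² gives 118.19 mm² — area = 118.19 mm²; the 27×11 cube at (6, -2.5) contributes its full rectangle (area 297.00 mm²); Subtracting the remaining from the first: starting from that combined region (118.19 mm²), the 27×11 cube at (6, -2.5) partially overlaps it — only the 26.68 mm² overlap (of its 297.00 mm²) is removed, clipping the outline — area = 91.51 mm²; (whole slice rotated 55° about Z — lengths, areas and connectivity unchanged). At z = 21.7: the cylinder is absent (z outside [0, 20]); the cylinder at (6, -1.5): section is a regular 8-gon, circumradius r=5.5 (area = (8/2)·5.500²·sin(360°/8) = 85.56 mm²); Combining (union): only the r=5.5 cylinder at (6, -1.5) is present, so the union is just that shape — area = 85.56 mm²; the 27×11 cube at (6, -2.5) contributes its full rectangle (area 297.00 mm²); Subtracting the remaining from the first: starting from that combined region (85.56 mm²), the 27×11 cube at (6, -2.5) partially overlaps it — only the 26.68 mm² overlap (of its 297.00 mm²) is removed, clipping the outline — area = 58.88 mm²; (rotated 55° about Z; rotation is an isometry so areas/perimeters/island counts are preserved). Checking containment: the cross-section at z = 21.7 is a subset of the cross-section at z = 15.6.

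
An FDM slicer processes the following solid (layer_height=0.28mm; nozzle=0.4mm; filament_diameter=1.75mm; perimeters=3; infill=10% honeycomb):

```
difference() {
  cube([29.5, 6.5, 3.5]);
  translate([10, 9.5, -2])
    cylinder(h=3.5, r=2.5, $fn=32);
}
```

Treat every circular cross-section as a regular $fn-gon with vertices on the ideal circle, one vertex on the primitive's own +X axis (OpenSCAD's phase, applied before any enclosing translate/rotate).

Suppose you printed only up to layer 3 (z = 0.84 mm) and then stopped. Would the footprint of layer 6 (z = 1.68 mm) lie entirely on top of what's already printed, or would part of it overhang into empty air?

entirely on top

Compare the two slices. At z = 0.84: the cube is present — its section is the full 29.5×6.5 rectangle (area 191.75 mm²); the r=2.5 cylinder at (10, 9.5) gives a regular 32-gon of circumradius 2.5 (constant along its height) (area = (32/2)·2.500²·sin(360°/32) = 19.51 mm²); Subtracting the remaining from the first: starting from the 29.5×6.5 cube (191.75 mm²), the r=2.5 cylinder at (10, 9.5) misses the remaining region (no effect) — area = 191.75 mm². At z = 1.68: the cube (footprint 29.5×6.5) is included at this height (area 191.75 mm²); the cylinder at (10, 9.5) does not reach this height (z outside [-2, 1.5]); Subtracting the remaining from the first: none of the subtracted shapes is present at this height, so the 29.5×6.5 cube is unchanged — area = 191.75 mm². Checking containment: the cross-section at z = 1.68 is a subset of the cross-section at z = 0.84.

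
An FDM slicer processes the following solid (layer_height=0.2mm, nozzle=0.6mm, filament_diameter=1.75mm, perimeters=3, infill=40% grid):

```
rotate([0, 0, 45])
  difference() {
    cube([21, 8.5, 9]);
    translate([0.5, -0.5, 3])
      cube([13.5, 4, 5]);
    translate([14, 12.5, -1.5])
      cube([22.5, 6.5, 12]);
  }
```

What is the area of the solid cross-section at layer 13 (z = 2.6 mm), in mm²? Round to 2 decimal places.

178.50 mm²

At z = 2.6 mm: the 21×8.5 cube contributes its full rectangle (area 178.50 mm²); the cube at (0.5, -0.5) is not intersected at this z (z outside [3, 8]); the 22.5×6.5 cube at (14, 12.5) contributes its full rectangle (area 146.25 mm²); After the difference (first − rest): starting from the 21×8.5 cube (178.50 mm²), the 22.5×6.5 cube at (14, 12.5) misses the remaining region (no effect) — area = 178.50 mm²; (rotated 45° about Z; rotation is an isometry so areas/perimeters/island counts are preserved). Overall, the cross-section is a single solid region. Net area = 178.50 mm².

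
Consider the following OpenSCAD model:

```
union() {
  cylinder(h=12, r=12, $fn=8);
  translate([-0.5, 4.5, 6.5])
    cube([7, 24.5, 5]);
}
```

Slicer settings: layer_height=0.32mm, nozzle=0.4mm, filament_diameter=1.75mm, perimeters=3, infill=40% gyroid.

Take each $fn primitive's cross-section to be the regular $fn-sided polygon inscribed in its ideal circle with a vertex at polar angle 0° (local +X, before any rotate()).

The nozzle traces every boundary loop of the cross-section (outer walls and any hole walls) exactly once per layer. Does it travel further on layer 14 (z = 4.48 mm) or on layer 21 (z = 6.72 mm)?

Layer 14 (z = 4.48): the r=12 cylinder contributes a regular 8-gon of circumradius 12 (perimeter = 2·8·12.000·sin(180°/8) = 73.48 mm); the cube at (-0.5, 4.5) does not reach this height (z outside [6.5, 11.5]); Taking the union: only the r=12 cylinder is present, so the union is just that shape — boundary = 73.48 mm. So its perimeter = 73.48 mm. Layer 21 (z = 6.72): the r=12 cylinder gives a regular 8-gon of circumradius 12 (constant along its height) (perimeter = 2·8·12.000·sin(180°/8) = 73.48 mm); the cube at (-0.5, 4.5) (footprint 7×24.5) is included at this height (perimeter 63.00 mm); Merging all regions: the regions partially overlap (shared area 43.70 mm²), so the edge portions inside another operand are dropped and the merged outline is re-measured after clipping — boundary = 109.80 mm. So its perimeter = 109.80 mm. Layer 21 is larger (109.80 vs 73.48 mm).

layer 21 (z = 6.72 mm)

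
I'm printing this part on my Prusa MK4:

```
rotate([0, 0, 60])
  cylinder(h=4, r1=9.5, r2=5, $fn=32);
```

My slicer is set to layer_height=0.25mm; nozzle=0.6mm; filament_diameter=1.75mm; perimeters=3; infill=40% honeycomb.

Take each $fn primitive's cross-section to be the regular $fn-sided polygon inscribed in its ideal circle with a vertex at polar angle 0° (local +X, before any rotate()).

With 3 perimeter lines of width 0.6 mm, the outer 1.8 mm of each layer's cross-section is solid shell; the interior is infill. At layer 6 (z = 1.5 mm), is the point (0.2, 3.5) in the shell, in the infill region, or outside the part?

At z = 1.5 mm: the cone contributes a regular 32-gon of circumradius 7.812 (interpolated between r1=9.5 and r2=5 at t=0.375); (rotated 60° about Z; rotation is an isometry so areas/perimeters/island counts are preserved). Overall, the cross-section is a single solid region. Undo the 60° rotation: the query point maps to (3.131, 1.577) in the un-rotated model frame. The nearest boundary edge runs (7.22, 2.99)→(6.50, 4.34); distance from the point to it = 4.27 mm. The point is inside the cross-section and 4.27 mm from the nearest boundary — more than the 1.8 mm shell width (3 × 0.6), so it's in the infill interior.

infill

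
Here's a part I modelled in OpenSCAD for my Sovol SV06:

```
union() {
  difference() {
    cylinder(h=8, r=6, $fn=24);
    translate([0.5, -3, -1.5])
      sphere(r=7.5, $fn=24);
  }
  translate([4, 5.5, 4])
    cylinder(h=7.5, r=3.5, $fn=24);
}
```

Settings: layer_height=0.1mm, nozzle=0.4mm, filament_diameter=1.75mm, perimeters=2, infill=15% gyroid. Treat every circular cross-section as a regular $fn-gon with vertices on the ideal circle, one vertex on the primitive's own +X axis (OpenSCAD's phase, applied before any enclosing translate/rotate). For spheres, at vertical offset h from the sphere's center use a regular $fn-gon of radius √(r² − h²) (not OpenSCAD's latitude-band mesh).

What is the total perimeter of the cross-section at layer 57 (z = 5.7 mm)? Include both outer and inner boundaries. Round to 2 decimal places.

58.84 mm

At z = 5.7 mm: the r=6 cylinder contributes a regular 24-gon of circumradius 6 (perimeter = 2·24·6.000·sin(180°/24) = 37.59 mm); the r=7.5 sphere at (0.5, -3) slices to a regular 24-gon of circumradius 2.100 (√(r²−h²) with h=7.2 from center) (perimeter = 2·24·2.100·sin(180°/24) = 13.16 mm); Subtracting the remaining from the first: starting from the r=6 cylinder, the r=7.5 sphere at (0.5, -3) lies wholly inside it (removes its full 13.70 mm² and its 13.16 mm outline becomes a hole wall) — boundary (outer + 1 inner loop) = 50.75 mm; the cylinder at (4, 5.5): section is a regular 24-gon, circumradius r=3.5 (perimeter = 2·24·3.500·sin(180°/24) = 21.93 mm); Combining (union): the regions partially overlap (shared area 11.30 mm²), so the edge portions inside another operand are dropped and the merged outline is re-measured after clipping — boundary (outer + 1 inner loop) = 58.84 mm. Overall, the cross-section is one region with 1 hole. Total boundary length (outer + inner) = 58.84 mm.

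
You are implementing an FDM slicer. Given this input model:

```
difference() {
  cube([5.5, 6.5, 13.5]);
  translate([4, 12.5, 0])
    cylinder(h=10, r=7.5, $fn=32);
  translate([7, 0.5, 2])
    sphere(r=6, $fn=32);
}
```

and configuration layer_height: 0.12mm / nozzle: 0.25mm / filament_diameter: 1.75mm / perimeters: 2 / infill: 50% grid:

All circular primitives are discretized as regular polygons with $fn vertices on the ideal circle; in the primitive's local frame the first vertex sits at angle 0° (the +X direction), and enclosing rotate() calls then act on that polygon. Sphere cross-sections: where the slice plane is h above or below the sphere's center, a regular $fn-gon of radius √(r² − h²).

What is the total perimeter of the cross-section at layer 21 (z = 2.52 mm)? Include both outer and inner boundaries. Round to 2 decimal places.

At z = 2.52 mm: the cube is present — its section is the full 5.5×6.5 rectangle (perimeter 24.00 mm); the r=7.5 cylinder at (4, 12.5) gives a regular 32-gon of circumradius 7.5 (constant along its height) (perimeter = 2·32·7.500·sin(180°/32) = 47.05 mm); the sphere at (7, 0.5): section is a regular 32-gon, circumradius = √(r²−h²) = √(6²−0.52²) = 5.977 (perimeter = 2·32·5.977·sin(180°/32) = 37.50 mm); After the difference (first − rest): starting from the 5.5×6.5 cube, the r=7.5 cylinder at (4, 12.5) partially overlaps it — only the 6.54 mm² overlap (of its 175.58 mm²) is removed, clipping the outline; the r=6 sphere at (7, 0.5) partially overlaps it — only the 19.61 mm² overlap (of its 111.53 mm²) is removed, clipping the outline — boundary = 16.41 mm. Overall, the cross-section is a single solid region. Total boundary length (outer) = 16.41 mm.

16.41 mm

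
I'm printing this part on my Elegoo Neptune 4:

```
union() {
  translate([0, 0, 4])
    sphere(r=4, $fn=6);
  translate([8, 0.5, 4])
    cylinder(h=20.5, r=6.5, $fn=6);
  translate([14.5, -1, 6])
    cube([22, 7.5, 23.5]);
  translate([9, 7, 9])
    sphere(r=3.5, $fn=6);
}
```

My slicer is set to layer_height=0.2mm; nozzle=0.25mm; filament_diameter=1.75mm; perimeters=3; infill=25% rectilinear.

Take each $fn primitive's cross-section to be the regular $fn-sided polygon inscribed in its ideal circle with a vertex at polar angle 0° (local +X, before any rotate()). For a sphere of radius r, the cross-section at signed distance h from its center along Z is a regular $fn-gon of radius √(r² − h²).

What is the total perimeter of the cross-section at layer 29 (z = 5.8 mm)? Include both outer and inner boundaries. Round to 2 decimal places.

At z = 5.8 mm: the sphere: section is a regular 6-gon, circumradius = √(r²−h²) = √(4²−1.8²) = 3.572 (perimeter = 2·6·3.572·sin(180°/6) = 21.43 mm); the r=6.5 cylinder at (8, 0.5) gives a regular 6-gon of circumradius 6.5 (constant along its height) (perimeter = 2·6·6.500·sin(180°/6) = 39.00 mm); the cube at (14.5, -1) is not intersected at this z (z outside [6, 29.5]); the r=3.5 sphere at (9, 7) slices to a regular 6-gon of circumradius 1.418 (√(r²−h²) with h=3.2 from center) (perimeter = 2·6·1.418·sin(180°/6) = 8.51 mm); Combining (union): the regions partially overlap (shared area 4.23 mm²), so the edge portions inside another operand are dropped and the merged outline is re-measured after clipping — boundary = 56.58 mm. Overall, the cross-section is a single solid region. Total boundary length (outer) = 56.58 mm.

56.58 mm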